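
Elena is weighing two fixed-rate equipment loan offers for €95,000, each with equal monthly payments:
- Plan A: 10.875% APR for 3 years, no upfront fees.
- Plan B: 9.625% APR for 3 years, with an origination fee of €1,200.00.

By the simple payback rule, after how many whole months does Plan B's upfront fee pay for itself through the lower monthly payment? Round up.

Plan A: monthly rate = 10.875%/12 = 0.0090625; payment = 95,000 × 0.0090625 / (1 − (1+0.0090625)^−36) = €3,104.56.
Plan B: monthly rate = 9.625%/12 = 0.0080208; payment = 95,000 × 0.0080208 / (1 − (1+0.0080208)^−36) = €3,048.68.
Monthly savings = €3,104.56 − €3,048.68 = €55.88.
Break-even = €1,200.00 / €55.88 = 21.47 → 22 months.

22 months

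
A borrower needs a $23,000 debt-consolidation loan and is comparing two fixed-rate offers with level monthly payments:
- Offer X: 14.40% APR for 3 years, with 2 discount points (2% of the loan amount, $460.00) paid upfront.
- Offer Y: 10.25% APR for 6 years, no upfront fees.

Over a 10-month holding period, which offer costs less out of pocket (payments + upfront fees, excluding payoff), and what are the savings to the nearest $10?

Offer Y by $4,080

Offer X: at 14.40% the monthly rate is 0.0120000, so the payment is 23,000 × 0.0120000 / (1 − 1.0120000^−36) = $790.56.
Offer Y: monthly rate = 10.25%/12 = 0.0085417; payment = 23,000 × 0.0085417 / (1 − (1+0.0085417)^−72) = $429.00.
Over 10 months: Offer X costs 10 × $790.56 + $460.00 = $8,365.60; Offer Y costs 10 × $429.00 = $4,290.00.
Offer Y is cheaper by $8,365.60 − $4,290.00 = $4,075.60.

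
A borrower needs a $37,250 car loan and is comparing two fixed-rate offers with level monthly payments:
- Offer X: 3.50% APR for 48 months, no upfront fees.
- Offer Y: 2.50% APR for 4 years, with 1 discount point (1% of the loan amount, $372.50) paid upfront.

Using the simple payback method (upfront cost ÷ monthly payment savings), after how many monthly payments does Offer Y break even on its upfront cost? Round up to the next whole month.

Offer X: at 3.50% the monthly rate is 0.0029167, so the payment is 37,250 × 0.0029167 / (1 − 1.0029167^−48) = $832.76.
Offer Y: monthly rate = 2.5%/12 = 0.0020833; payment = 37,250 × 0.0020833 / (1 − (1+0.0020833)^−48) = $816.30.
Monthly savings = $832.76 − $816.30 = $16.46.
Break-even = $372.50 / $16.46 = 22.63 → 23 months.

23 months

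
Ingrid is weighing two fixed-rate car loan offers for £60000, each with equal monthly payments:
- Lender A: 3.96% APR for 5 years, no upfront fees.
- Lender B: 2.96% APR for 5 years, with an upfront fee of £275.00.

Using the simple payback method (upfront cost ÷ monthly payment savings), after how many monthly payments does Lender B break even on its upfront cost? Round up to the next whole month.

Lender A: monthly rate = 3.96%/12 = 0.0033000; payment = 60,000 × 0.0033000 / (1 − (1+0.0033000)^−60) = £1,103.91.
Lender B: at 2.96% the monthly rate is 0.0024667, so the payment is 60,000 × 0.0024667 / (1 − 1.0024667^−60) = £1,077.06.
Monthly savings = £1,103.91 − £1,077.06 = £26.85.
Break-even = £275.00 / £26.85 = 10.24 → 11 months.

11 months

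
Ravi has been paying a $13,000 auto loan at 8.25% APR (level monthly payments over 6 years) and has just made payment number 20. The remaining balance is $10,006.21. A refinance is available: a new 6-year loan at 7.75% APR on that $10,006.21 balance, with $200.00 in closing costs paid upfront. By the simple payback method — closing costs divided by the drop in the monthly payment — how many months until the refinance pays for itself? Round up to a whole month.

4 months

Current payment = 13,000 × 8.25%/12 / (1 − (1+0.0068750)^−72) = $229.52.
Refinanced payment = 10,006.21 × 0.0064583 / (1 − (1+0.0064583)^−72) = $174.22.
Monthly savings = $229.52 − $174.22 = $55.30.
Break-even = $200.00 / $55.30 = 3.62 → 4 months.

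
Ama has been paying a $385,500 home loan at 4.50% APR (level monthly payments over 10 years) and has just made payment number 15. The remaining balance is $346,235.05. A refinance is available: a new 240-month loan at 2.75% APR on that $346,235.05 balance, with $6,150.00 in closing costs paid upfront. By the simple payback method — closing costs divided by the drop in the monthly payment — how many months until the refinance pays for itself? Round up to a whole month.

3 months

Current payment = 385,500 × 4.5%/12 / (1 − (1+0.0037500)^−120) = $3,995.26.
Refinanced payment = 346,235.05 × 0.0022917 / (1 − (1+0.0022917)^−240) = $1,877.17.
Monthly savings = $3,995.26 − $1,877.17 = $2,118.09.
Break-even = $6,150.00 / $2,118.09 = 2.90 → 3 months.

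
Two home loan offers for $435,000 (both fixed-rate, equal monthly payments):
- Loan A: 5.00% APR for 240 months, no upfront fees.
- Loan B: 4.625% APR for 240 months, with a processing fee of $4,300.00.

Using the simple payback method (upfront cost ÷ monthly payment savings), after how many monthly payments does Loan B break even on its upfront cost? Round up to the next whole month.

49 months

Loan A: at 5.00% the monthly rate is 0.0041667, so the payment is 435,000 × 0.0041667 / (1 − 1.0041667^−240) = $2,870.81.
Loan B: at 4.625% the monthly rate is 0.0038542, so the payment is 435,000 × 0.0038542 / (1 − 1.0038542^−240) = $2,781.46.
Monthly savings = $2,870.81 − $2,781.46 = $89.35.
Break-even = $4,300.00 / $89.35 = 48.13 → 49 months.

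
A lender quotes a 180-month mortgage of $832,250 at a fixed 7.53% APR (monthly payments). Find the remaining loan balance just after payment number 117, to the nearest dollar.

$401,190

With monthly rate i = 7.53%/12 = 0.0062750, the balance after k of n payments is P · [(1+i)^n − (1+i)^k] / [(1+i)^n − 1].
(1+0.0062750)^180 = 3.08320904 and (1+0.0062750)^117 = 2.07898775, so the balance is 832,250 × (3.08320904 − 2.07898775) / (3.08320904 − 1) = $401,190.26.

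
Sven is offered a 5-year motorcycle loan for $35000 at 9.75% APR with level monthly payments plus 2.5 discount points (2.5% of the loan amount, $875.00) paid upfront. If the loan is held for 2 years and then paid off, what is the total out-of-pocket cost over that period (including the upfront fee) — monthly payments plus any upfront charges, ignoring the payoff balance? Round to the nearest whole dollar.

$18,619

At 9.75% the monthly rate is 0.0081250, so the payment is 35,000 × 0.0081250 / (1 − 1.0081250^−60) = $739.35.
Total outlay = 24 × $739.35 + $875.00 = $18,619.40.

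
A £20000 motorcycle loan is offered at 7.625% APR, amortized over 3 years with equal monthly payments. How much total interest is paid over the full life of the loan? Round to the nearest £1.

Monthly rate = 7.625%/12 = 0.0063542; payment = 20,000 × 0.0063542 / (1 − (1+0.0063542)^−36) = £623.27.
Total paid = 36 × £623.27 = £22,437.72; interest = £22,437.72 − £20,000 = £2,437.72.

£2,438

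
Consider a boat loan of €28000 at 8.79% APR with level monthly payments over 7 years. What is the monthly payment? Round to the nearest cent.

Monthly rate = 8.79%/12 = 0.0073250; payment = 28,000 × 0.0073250 / (1 − (1+0.0073250)^−84) = €447.52.

€447.52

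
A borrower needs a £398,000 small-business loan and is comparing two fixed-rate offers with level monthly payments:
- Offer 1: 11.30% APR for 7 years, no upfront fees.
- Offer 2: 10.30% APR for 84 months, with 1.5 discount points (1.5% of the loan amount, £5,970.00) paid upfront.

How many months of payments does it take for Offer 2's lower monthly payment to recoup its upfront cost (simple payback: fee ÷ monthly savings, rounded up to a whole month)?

Offer 1: monthly rate = 11.3%/12 = 0.0094167; payment = 398,000 × 0.0094167 / (1 − (1+0.0094167)^−84) = £6,877.67.
Offer 2: monthly rate = 10.3%/12 = 0.0085833; payment = 398,000 × 0.0085833 / (1 − (1+0.0085833)^−84) = £6,669.13.
Monthly savings = £6,877.67 − £6,669.13 = £208.54.
Break-even = £5,970.00 / £208.54 = 28.63 → 29 months.

29 months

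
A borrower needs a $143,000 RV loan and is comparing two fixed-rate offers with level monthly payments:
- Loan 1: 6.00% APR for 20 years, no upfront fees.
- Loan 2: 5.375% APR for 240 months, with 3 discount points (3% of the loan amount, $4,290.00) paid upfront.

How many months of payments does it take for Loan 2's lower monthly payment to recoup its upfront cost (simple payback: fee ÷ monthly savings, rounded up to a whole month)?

85 months

Loan 1: at 6.00% the monthly rate is 0.0050000, so the payment is 143,000 × 0.0050000 / (1 − 1.0050000^−240) = $1,024.50.
Loan 2: at 5.375% the monthly rate is 0.0044792, so the payment is 143,000 × 0.0044792 / (1 − 1.0044792^−240) = $973.61.
Monthly savings = $1,024.50 − $973.61 = $50.89.
Break-even = $4,290.00 / $50.89 = 84.30 → 85 months.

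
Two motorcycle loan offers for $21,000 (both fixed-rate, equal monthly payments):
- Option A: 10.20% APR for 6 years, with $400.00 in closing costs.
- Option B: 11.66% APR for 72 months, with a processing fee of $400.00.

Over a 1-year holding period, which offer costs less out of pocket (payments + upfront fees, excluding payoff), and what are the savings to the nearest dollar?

Option A: at 10.20% the monthly rate is 0.0085000, so the payment is 21,000 × 0.0085000 / (1 − 1.0085000^−72) = $391.16.
Option B: at 11.66% the monthly rate is 0.0097167, so the payment is 21,000 × 0.0097167 / (1 − 1.0097167^−72) = $406.85.
Over 12 months: Option A costs 12 × $391.16 + $400.00 = $5,093.92; Option B costs 12 × $406.85 + $400.00 = $5,282.20.
Option A is cheaper by $5,282.20 − $5,093.92 = $188.28.

Option A by $188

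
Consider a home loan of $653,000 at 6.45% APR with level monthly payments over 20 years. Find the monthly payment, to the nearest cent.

At 6.45% the monthly rate is 0.0053750, so the payment is 653,000 × 0.0053750 / (1 − 1.0053750^−240) = $4,849.39.

$4,849.39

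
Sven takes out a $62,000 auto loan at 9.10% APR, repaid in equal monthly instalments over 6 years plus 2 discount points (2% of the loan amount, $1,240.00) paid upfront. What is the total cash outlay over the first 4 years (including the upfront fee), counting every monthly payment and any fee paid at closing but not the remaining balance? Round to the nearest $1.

Monthly rate = 9.1%/12 = 0.0075833; payment = 62,000 × 0.0075833 / (1 − (1+0.0075833)^−72) = $1,120.66.
Total outlay = 48 × $1,120.66 + $1,240.00 = $55,031.68.

$55,032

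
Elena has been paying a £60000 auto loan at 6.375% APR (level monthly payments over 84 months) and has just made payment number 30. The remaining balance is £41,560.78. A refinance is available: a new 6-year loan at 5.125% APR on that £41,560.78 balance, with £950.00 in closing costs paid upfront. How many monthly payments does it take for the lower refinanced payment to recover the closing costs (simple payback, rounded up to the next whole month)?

5 months

Current payment = 60,000 × 6.375%/12 / (1 − (1+0.0053125)^−84) = £887.34.
Refinanced payment = 41,560.78 × 0.0042708 / (1 − (1+0.0042708)^−72) = £671.75.
Monthly savings = £887.34 − £671.75 = £215.59.
Break-even = £950.00 / £215.59 = 4.41 → 5 months.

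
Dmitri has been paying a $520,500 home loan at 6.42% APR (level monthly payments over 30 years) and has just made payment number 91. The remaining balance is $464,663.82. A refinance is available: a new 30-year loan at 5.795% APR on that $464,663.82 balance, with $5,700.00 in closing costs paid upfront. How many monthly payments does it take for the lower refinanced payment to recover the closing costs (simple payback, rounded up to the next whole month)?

Current payment = 520,500 × 6.42%/12 / (1 − (1+0.0053500)^−360) = $3,262.58.
Refinanced payment = 464,663.82 × 0.0048292 / (1 − (1+0.0048292)^−360) = $2,724.95.
Monthly savings = $3,262.58 − $2,724.95 = $537.63.
Break-even = $5,700.00 / $537.63 = 10.60 → 11 months.

11 months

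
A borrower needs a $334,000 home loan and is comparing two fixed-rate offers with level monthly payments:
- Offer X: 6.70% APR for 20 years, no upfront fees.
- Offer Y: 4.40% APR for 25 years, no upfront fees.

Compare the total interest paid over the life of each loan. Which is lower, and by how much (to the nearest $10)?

Offer X: at 6.70% the monthly rate is 0.0055833, so the payment is 334,000 × 0.0055833 / (1 − 1.0055833^−240) = $2,529.70.
Total interest on Offer X = 240 × $2,529.70 − $334,000 = $273,128.00.
Offer Y: at 4.40% the monthly rate is 0.0036667, so the payment is 334,000 × 0.0036667 / (1 − 1.0036667^−300) = $1,837.57.
Total interest on Offer Y = 300 × $1,837.57 − $334,000 = $217,271.00.
Offer Y is lower by $55,857.00.

Offer Y by $55,860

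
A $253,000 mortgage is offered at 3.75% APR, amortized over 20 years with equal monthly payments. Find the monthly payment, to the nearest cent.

$1,500.01

Monthly rate = 3.75%/12 = 0.0031250; payment = 253,000 × 0.0031250 / (1 − (1+0.0031250)^−240) = $1,500.01.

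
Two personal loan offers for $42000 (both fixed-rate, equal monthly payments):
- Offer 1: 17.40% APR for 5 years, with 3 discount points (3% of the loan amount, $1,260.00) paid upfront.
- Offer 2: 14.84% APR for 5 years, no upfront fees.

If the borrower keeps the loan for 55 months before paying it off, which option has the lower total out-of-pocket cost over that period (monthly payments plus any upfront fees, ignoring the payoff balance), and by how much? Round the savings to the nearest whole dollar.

Offer 1: monthly rate = 17.4%/12 = 0.0145000; payment = 42,000 × 0.0145000 / (1 − (1+0.0145000)^−60) = $1,052.86.
Offer 2: monthly rate = 14.84%/12 = 0.0123667; payment = 42,000 × 0.0123667 / (1 − (1+0.0123667)^−60) = $995.65.
Over 55 months: Offer 1 costs 55 × $1,052.86 + $1,260.00 = $59,167.30; Offer 2 costs 55 × $995.65 = $54,760.75.
Offer 2 is cheaper by $59,167.30 − $54,760.75 = $4,406.55.

Offer 2 by $4,407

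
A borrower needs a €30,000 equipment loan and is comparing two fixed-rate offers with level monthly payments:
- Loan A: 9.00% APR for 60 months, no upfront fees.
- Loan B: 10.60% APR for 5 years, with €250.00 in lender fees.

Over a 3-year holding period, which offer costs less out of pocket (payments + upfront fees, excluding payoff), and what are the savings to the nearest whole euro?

Loan A by €1,098

Loan A: at 9.00% the monthly rate is 0.0075000, so the payment is 30,000 × 0.0075000 / (1 − 1.0075000^−60) = €622.75.
Loan B: at 10.60% the monthly rate is 0.0088333, so the payment is 30,000 × 0.0088333 / (1 − 1.0088333^−60) = €646.30.
Over 36 months: Loan A costs 36 × €622.75 = €22,419.00; Loan B costs 36 × €646.30 + €250.00 = €23,516.80.
Loan A is cheaper by €23,516.80 − €22,419.00 = €1,097.80.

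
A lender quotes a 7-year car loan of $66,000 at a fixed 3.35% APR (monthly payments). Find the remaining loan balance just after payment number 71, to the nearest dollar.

$11,252

With monthly rate i = 3.35%/12 = 0.0027917, the balance after k of n payments is P · [(1+i)^n − (1+i)^k] / [(1+i)^n − 1].
(1+0.0027917)^84 = 1.26386348 and (1+0.0027917)^71 = 1.21887973, so the balance is 66,000 × (1.26386348 − 1.21887973) / (1.26386348 − 1) = $11,251.76.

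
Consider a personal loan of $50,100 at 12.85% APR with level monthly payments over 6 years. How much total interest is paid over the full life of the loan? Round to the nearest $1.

$22,026

Monthly rate = 12.85%/12 = 0.0107083; payment = 50,100 × 0.0107083 / (1 − (1+0.0107083)^−72) = $1,001.75.
Total paid = 72 × $1,001.75 = $72,126.00; interest = $72,126.00 − $50,100 = $22,026.00.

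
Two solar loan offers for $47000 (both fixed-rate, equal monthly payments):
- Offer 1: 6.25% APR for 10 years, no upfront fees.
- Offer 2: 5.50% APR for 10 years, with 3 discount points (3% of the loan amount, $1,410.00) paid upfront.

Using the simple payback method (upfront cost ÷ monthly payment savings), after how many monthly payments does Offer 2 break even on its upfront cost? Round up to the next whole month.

Offer 1: at 6.25% the monthly rate is 0.0052083, so the payment is 47,000 × 0.0052083 / (1 − 1.0052083^−120) = $527.72.
Offer 2: at 5.50% the monthly rate is 0.0045833, so the payment is 47,000 × 0.0045833 / (1 − 1.0045833^−120) = $510.07.
Monthly savings = $527.72 − $510.07 = $17.65.
Break-even = $1,410.00 / $17.65 = 79.89 → 80 months.

80 months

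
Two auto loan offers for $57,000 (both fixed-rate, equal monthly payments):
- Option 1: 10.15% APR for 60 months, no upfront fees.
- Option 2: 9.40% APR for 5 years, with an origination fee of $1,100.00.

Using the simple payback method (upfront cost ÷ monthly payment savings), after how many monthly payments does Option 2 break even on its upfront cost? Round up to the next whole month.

Option 1: at 10.15% the monthly rate is 0.0084583, so the payment is 57,000 × 0.0084583 / (1 − 1.0084583^−60) = $1,215.29.
Option 2: monthly rate = 9.4%/12 = 0.0078333; payment = 57,000 × 0.0078333 / (1 − (1+0.0078333)^−60) = $1,194.32.
Monthly savings = $1,215.29 − $1,194.32 = $20.97.
Break-even = $1,100.00 / $20.97 = 52.46 → 53 months.

53 months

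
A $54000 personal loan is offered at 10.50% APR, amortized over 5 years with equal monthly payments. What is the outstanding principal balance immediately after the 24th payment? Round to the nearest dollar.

$35,710

With monthly rate i = 10.5%/12 = 0.0087500, the balance after k of n payments is P · [(1+i)^n − (1+i)^k] / [(1+i)^n − 1].
(1+0.0087500)^60 = 1.68660298 and (1+0.0087500)^24 = 1.23255170, so the balance is 54,000 × (1.68660298 − 1.23255170) / (1.68660298 − 1) = $35,710.26.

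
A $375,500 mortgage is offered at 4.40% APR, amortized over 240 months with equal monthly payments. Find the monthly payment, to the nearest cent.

$2,355.38

At 4.40% the monthly rate is 0.0036667, so the payment is 375,500 × 0.0036667 / (1 − 1.0036667^−240) = $2,355.38.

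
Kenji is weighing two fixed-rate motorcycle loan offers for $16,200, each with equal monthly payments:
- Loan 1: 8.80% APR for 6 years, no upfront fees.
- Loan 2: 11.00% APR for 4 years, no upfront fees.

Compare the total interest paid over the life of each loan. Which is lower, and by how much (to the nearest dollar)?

Loan 1: monthly rate = 8.8%/12 = 0.0073333; payment = 16,200 × 0.0073333 / (1 − (1+0.0073333)^−72) = $290.41.
Total interest on Loan 1 = 72 × $290.41 − $16,200 = $4,709.52.
Loan 2: at 11.00% the monthly rate is 0.0091667, so the payment is 16,200 × 0.0091667 / (1 − 1.0091667^−48) = $418.70.
Total interest on Loan 2 = 48 × $418.70 − $16,200 = $3,897.60.
Loan 2 is lower by $811.92.

Loan 2 by $812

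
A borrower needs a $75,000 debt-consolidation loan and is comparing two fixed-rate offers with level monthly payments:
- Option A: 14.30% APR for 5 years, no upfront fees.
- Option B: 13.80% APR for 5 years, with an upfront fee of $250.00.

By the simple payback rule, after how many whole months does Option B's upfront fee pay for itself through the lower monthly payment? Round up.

Option A: monthly rate = 14.3%/12 = 0.0119167; payment = 75,000 × 0.0119167 / (1 − (1+0.0119167)^−60) = $1,756.81.
Option B: at 13.80% the monthly rate is 0.0115000, so the payment is 75,000 × 0.0115000 / (1 − 1.0115000^−60) = $1,737.35.
Monthly savings = $1,756.81 − $1,737.35 = $19.46.
Break-even = $250.00 / $19.46 = 12.85 → 13 months.

13 months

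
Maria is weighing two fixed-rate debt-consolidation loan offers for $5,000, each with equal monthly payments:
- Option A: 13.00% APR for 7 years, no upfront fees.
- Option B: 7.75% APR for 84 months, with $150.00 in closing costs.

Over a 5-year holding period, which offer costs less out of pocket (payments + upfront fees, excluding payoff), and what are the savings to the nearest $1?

Option B by $669

Option A: at 13.00% the monthly rate is 0.0108333, so the payment is 5,000 × 0.0108333 / (1 − 1.0108333^−84) = $90.96.
Option B: at 7.75% the monthly rate is 0.0064583, so the payment is 5,000 × 0.0064583 / (1 − 1.0064583^−84) = $77.31.
Over 60 months: Option A costs 60 × $90.96 = $5,457.60; Option B costs 60 × $77.31 + $150.00 = $4,788.60.
Option B is cheaper by $5,457.60 − $4,788.60 = $669.00.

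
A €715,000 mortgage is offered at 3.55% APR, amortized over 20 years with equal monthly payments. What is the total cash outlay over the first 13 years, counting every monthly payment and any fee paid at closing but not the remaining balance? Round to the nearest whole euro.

€649,757

Monthly rate = 3.55%/12 = 0.0029583; payment = 715,000 × 0.0029583 / (1 − (1+0.0029583)^−240) = €4,165.11.
Total outlay = 156 × €4,165.11 = €649,757.16.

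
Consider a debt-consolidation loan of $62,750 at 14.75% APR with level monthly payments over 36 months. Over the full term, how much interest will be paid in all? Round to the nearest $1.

$15,283

At 14.75% the monthly rate is 0.0122917, so the payment is 62,750 × 0.0122917 / (1 − 1.0122917^−36) = $2,167.57.
Total paid = 36 × $2,167.57 = $78,032.52; interest = $78,032.52 − $62,750 = $15,282.52.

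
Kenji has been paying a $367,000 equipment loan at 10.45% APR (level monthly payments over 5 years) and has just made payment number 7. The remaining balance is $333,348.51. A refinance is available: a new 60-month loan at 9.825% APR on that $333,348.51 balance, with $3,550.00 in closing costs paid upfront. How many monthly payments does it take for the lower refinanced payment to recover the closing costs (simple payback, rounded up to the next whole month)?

5 months

Current payment = 367,000 × 10.45%/12 / (1 − (1+0.0087083)^−60) = $7,879.17.
Refinanced payment = 333,348.51 × 0.0081875 / (1 − (1+0.0081875)^−60) = $7,054.00.
Monthly savings = $7,879.17 − $7,054.00 = $825.17.
Break-even = $3,550.00 / $825.17 = 4.30 → 5 months.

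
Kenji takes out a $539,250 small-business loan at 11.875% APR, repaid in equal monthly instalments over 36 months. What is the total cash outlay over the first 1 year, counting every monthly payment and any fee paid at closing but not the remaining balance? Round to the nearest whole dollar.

At 11.875% the monthly rate is 0.0098958, so the payment is 539,250 × 0.0098958 / (1 − 1.0098958^−36) = $17,878.64.
Total outlay = 12 × $17,878.64 = $214,543.68.

$214,544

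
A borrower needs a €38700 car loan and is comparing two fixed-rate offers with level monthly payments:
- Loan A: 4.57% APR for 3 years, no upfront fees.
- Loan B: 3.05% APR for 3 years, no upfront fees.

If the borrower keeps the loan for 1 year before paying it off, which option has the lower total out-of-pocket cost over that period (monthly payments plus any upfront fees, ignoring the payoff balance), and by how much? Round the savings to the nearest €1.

Loan B by €313

Loan A: monthly rate = 4.57%/12 = 0.0038083; payment = 38,700 × 0.0038083 / (1 − (1+0.0038083)^−36) = €1,152.42.
Loan B: monthly rate = 3.05%/12 = 0.0025417; payment = 38,700 × 0.0025417 / (1 − (1+0.0025417)^−36) = €1,126.30.
Over 12 months: Loan A costs 12 × €1,152.42 = €13,829.04; Loan B costs 12 × €1,126.30 = €13,515.60.
Loan B is cheaper by €13,829.04 − €13,515.60 = €313.44.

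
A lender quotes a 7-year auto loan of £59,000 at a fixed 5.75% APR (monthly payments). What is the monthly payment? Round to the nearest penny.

£854.85

At 5.75% the monthly rate is 0.0047917, so the payment is 59,000 × 0.0047917 / (1 − 1.0047917^−84) = £854.85.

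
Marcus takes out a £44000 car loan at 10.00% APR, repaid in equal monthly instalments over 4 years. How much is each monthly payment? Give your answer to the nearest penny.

£1,115.95

Monthly rate = 10%/12 = 0.0083333; payment = 44,000 × 0.0083333 / (1 − (1+0.0083333)^−48) = £1,115.95.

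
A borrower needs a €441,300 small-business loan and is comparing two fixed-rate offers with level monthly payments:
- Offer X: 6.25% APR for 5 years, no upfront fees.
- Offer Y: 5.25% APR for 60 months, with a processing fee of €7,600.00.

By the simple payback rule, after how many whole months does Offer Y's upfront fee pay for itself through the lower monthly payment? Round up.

38 months

Offer X: monthly rate = 6.25%/12 = 0.0052083; payment = 441,300 × 0.0052083 / (1 − (1+0.0052083)^−60) = €8,582.96.
Offer Y: at 5.25% the monthly rate is 0.0043750, so the payment is 441,300 × 0.0043750 / (1 − 1.0043750^−60) = €8,378.51.
Monthly savings = €8,582.96 − €8,378.51 = €204.45.
Break-even = €7,600.00 / €204.45 = 37.17 → 38 months.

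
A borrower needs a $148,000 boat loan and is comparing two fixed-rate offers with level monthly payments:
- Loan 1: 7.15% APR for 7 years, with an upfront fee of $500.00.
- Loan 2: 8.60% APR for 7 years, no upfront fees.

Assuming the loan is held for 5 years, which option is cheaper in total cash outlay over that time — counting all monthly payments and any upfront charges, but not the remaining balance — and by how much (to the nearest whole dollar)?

Loan 1 by $5,900

Loan 1: at 7.15% the monthly rate is 0.0059583, so the payment is 148,000 × 0.0059583 / (1 − 1.0059583^−84) = $2,244.58.
Loan 2: at 8.60% the monthly rate is 0.0071667, so the payment is 148,000 × 0.0071667 / (1 − 1.0071667^−84) = $2,351.25.
Over 60 months: Loan 1 costs 60 × $2,244.58 + $500.00 = $135,174.80; Loan 2 costs 60 × $2,351.25 = $141,075.00.
Loan 1 is cheaper by $141,075.00 − $135,174.80 = $5,900.20.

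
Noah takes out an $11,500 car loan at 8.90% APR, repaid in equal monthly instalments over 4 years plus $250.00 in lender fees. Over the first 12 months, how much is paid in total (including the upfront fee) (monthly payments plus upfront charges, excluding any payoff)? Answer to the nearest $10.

At 8.90% the monthly rate is 0.0074167, so the payment is 11,500 × 0.0074167 / (1 − 1.0074167^−48) = $285.63.
Total outlay = 12 × $285.63 + $250.00 = $3,677.56.

$3,680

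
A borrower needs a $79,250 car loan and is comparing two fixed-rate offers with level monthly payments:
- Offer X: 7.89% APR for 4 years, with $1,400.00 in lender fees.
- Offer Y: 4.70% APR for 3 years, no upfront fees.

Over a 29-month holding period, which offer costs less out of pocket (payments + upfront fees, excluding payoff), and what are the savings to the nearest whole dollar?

Offer X by $11,183

Offer X: at 7.89% the monthly rate is 0.0065750, so the payment is 79,250 × 0.0065750 / (1 − 1.0065750^−48) = $1,930.63.
Offer Y: monthly rate = 4.7%/12 = 0.0039167; payment = 79,250 × 0.0039167 / (1 − (1+0.0039167)^−36) = $2,364.53.
Over 29 months: Offer X costs 29 × $1,930.63 + $1,400.00 = $57,388.27; Offer Y costs 29 × $2,364.53 = $68,571.37.
Offer X is cheaper by $68,571.37 − $57,388.27 = $11,183.10.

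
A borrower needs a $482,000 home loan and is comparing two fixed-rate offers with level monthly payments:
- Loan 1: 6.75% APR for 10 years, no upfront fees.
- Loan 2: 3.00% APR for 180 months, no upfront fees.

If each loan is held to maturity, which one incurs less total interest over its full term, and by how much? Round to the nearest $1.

Loan 1: at 6.75% the monthly rate is 0.0056250, so the payment is 482,000 × 0.0056250 / (1 − 1.0056250^−120) = $5,534.52.
Total interest on Loan 1 = 120 × $5,534.52 − $482,000 = $182,142.40.
Loan 2: at 3.00% the monthly rate is 0.0025000, so the payment is 482,000 × 0.0025000 / (1 − 1.0025000^−180) = $3,328.60.
Total interest on Loan 2 = 180 × $3,328.60 − $482,000 = $117,148.00.
Loan 2 is lower by $64,994.40.

Loan 2 by $64,994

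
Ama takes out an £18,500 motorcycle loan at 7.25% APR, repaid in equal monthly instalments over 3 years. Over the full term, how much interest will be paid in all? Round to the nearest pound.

Monthly rate = 7.25%/12 = 0.0060417; payment = 18,500 × 0.0060417 / (1 − (1+0.0060417)^−36) = £573.34.
Total paid = 36 × £573.34 = £20,640.24; interest = £20,640.24 − £18,500 = £2,140.24.

£2,140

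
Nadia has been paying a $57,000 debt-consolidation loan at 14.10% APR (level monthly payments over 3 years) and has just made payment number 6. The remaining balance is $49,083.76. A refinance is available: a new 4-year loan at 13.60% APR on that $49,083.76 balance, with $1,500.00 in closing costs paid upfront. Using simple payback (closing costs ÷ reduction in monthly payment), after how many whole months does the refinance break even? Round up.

3 months

Current payment = 57,000 × 14.1%/12 / (1 − (1+0.0117500)^−36) = $1,950.89.
Refinanced payment = 49,083.76 × 0.0113333 / (1 − (1+0.0113333)^−48) = $1,331.46.
Monthly savings = $1,950.89 − $1,331.46 = $619.43.
Break-even = $1,500.00 / $619.43 = 2.42 → 3 months.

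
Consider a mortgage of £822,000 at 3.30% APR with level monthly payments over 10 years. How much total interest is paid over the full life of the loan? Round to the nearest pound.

£144,196

Monthly rate = 3.3%/12 = 0.0027500; payment = 822,000 × 0.0027500 / (1 − (1+0.0027500)^−120) = £8,051.63.
Total paid = 120 × £8,051.63 = £966,195.60; interest = £966,195.60 − £822,000 = £144,195.60.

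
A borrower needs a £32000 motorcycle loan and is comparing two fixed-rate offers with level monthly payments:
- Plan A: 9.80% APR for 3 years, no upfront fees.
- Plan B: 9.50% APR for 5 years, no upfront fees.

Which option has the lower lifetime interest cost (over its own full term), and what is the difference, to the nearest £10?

Plan A: monthly rate = 9.8%/12 = 0.0081667; payment = 32,000 × 0.0081667 / (1 − (1+0.0081667)^−36) = £1,029.55.
Total interest on Plan A = 36 × £1,029.55 − £32,000 = £5,063.80.
Plan B: monthly rate = 9.5%/12 = 0.0079167; payment = 32,000 × 0.0079167 / (1 − (1+0.0079167)^−60) = £672.06.
Total interest on Plan B = 60 × £672.06 − £32,000 = £8,323.60.
Plan A is lower by £3,259.80.

Plan A by £3,260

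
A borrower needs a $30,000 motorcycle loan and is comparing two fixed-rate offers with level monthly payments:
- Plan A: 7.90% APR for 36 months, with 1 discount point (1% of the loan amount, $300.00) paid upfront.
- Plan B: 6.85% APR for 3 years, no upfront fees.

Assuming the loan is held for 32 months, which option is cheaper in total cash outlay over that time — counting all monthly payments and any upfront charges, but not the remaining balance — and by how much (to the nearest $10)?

Plan B by $760

Plan A: monthly rate = 7.9%/12 = 0.0065833; payment = 30,000 × 0.0065833 / (1 − (1+0.0065833)^−36) = $938.71.
Plan B: at 6.85% the monthly rate is 0.0057083, so the payment is 30,000 × 0.0057083 / (1 − 1.0057083^−36) = $924.26.
Over 32 months: Plan A costs 32 × $938.71 + $300.00 = $30,338.72; Plan B costs 32 × $924.26 = $29,576.32.
Plan B is cheaper by $30,338.72 − $29,576.32 = $762.40.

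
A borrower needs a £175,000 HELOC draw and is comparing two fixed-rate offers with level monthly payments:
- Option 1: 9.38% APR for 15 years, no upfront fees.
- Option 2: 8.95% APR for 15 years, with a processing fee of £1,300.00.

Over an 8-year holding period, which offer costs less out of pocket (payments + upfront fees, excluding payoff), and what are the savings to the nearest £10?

Option 1: monthly rate = 9.38%/12 = 0.0078167; payment = 175,000 × 0.0078167 / (1 − (1+0.0078167)^−180) = £1,814.74.
Option 2: at 8.95% the monthly rate is 0.0074583, so the payment is 175,000 × 0.0074583 / (1 − 1.0074583^−180) = £1,769.77.
Over 96 months: Option 1 costs 96 × £1,814.74 = £174,215.04; Option 2 costs 96 × £1,769.77 + £1,300.00 = £171,197.92.
Option 2 is cheaper by £174,215.04 − £171,197.92 = £3,017.12.

Option 2 by £3,020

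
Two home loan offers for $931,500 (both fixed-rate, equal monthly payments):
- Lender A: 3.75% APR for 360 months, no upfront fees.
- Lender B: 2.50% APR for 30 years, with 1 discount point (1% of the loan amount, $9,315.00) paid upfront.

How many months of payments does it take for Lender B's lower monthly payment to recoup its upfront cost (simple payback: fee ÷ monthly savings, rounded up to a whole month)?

15 months

Lender A: at 3.75% the monthly rate is 0.0031250, so the payment is 931,500 × 0.0031250 / (1 − 1.0031250^−360) = $4,313.92.
Lender B: at 2.50% the monthly rate is 0.0020833, so the payment is 931,500 × 0.0020833 / (1 − 1.0020833^−360) = $3,680.55.
Monthly savings = $4,313.92 − $3,680.55 = $633.37.
Break-even = $9,315.00 / $633.37 = 14.71 → 15 months.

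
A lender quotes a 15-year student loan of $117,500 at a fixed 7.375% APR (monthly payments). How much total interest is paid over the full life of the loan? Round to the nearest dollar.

$77,064

At 7.375% the monthly rate is 0.0061458, so the payment is 117,500 × 0.0061458 / (1 − 1.0061458^−180) = $1,080.91.
Total paid = 180 × $1,080.91 = $194,563.80; interest = $194,563.80 − $117,500 = $77,063.80.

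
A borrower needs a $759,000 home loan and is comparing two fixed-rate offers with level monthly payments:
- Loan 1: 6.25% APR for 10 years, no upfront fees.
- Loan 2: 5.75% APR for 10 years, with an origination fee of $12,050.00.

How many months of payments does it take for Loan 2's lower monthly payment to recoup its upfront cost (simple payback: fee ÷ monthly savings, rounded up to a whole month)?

Loan 1: monthly rate = 6.25%/12 = 0.0052083; payment = 759,000 × 0.0052083 / (1 − (1+0.0052083)^−120) = $8,522.06.
Loan 2: monthly rate = 5.75%/12 = 0.0047917; payment = 759,000 × 0.0047917 / (1 − (1+0.0047917)^−120) = $8,331.48.
Monthly savings = $8,522.06 − $8,331.48 = $190.58.
Break-even = $12,050.00 / $190.58 = 63.23 → 64 months.

64 months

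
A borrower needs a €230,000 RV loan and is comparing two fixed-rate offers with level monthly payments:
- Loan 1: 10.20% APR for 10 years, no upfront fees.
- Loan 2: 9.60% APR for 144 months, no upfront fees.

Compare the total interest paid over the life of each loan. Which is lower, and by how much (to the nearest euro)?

Loan 1: at 10.20% the monthly rate is 0.0085000, so the payment is 230,000 × 0.0085000 / (1 − 1.0085000^−120) = €3,065.00.
Total interest on Loan 1 = 120 × €3,065.00 − €230,000 = €137,800.00.
Loan 2: monthly rate = 9.6%/12 = 0.0080000; payment = 230,000 × 0.0080000 / (1 − (1+0.0080000)^−144) = €2,695.80.
Total interest on Loan 2 = 144 × €2,695.80 − €230,000 = €158,195.20.
Loan 1 is lower by €20,395.20.

Loan 1 by €20,395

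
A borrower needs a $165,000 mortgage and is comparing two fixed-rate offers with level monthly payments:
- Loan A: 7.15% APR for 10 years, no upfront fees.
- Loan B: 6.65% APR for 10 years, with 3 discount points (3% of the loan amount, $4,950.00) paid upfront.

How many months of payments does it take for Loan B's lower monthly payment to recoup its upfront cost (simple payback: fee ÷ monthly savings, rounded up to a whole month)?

Loan A: at 7.15% the monthly rate is 0.0059583, so the payment is 165,000 × 0.0059583 / (1 − 1.0059583^−120) = $1,928.57.
Loan B: at 6.65% the monthly rate is 0.0055417, so the payment is 165,000 × 0.0055417 / (1 − 1.0055417^−120) = $1,886.16.
Monthly savings = $1,928.57 − $1,886.16 = $42.41.
Break-even = $4,950.00 / $42.41 = 116.72 → 117 months.

117 months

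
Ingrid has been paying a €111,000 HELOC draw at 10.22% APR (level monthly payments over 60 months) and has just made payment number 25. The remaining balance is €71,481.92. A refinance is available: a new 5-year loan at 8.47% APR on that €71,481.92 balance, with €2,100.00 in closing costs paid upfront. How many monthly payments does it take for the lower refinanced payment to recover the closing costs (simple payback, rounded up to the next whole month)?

Current payment = 111,000 × 10.22%/12 / (1 − (1+0.0085167)^−60) = €2,370.46.
Refinanced payment = 71,481.92 × 0.0070583 / (1 − (1+0.0070583)^−60) = €1,465.53.
Monthly savings = €2,370.46 − €1,465.53 = €904.93.
Break-even = €2,100.00 / €904.93 = 2.32 → 3 months.

3 months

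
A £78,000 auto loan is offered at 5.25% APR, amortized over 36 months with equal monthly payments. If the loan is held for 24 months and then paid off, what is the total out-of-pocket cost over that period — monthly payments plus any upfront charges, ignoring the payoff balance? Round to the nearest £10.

Monthly rate = 5.25%/12 = 0.0043750; payment = 78,000 × 0.0043750 / (1 − (1+0.0043750)^−36) = £2,346.50.
Total outlay = 24 × £2,346.50 = £56,316.00.

£56,320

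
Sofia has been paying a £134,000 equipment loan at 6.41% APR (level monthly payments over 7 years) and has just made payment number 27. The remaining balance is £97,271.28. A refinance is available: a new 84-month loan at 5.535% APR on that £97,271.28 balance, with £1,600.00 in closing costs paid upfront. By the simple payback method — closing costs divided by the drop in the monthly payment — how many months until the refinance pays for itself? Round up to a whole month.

3 months

Current payment = 134,000 × 6.41%/12 / (1 − (1+0.0053417)^−84) = £1,983.99.
Refinanced payment = 97,271.28 × 0.0046125 / (1 − (1+0.0046125)^−84) = £1,399.41.
Monthly savings = £1,983.99 − £1,399.41 = £584.58.
Break-even = £1,600.00 / £584.58 = 2.74 → 3 months.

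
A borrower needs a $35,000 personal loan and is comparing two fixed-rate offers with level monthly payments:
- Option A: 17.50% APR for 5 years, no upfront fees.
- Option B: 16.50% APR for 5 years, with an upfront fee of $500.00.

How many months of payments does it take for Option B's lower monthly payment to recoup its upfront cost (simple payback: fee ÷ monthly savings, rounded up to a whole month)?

Option A: monthly rate = 17.5%/12 = 0.0145833; payment = 35,000 × 0.0145833 / (1 − (1+0.0145833)^−60) = $879.28.
Option B: monthly rate = 16.5%/12 = 0.0137500; payment = 35,000 × 0.0137500 / (1 − (1+0.0137500)^−60) = $860.46.
Monthly savings = $879.28 − $860.46 = $18.82.
Break-even = $500.00 / $18.82 = 26.57 → 27 months.

27 months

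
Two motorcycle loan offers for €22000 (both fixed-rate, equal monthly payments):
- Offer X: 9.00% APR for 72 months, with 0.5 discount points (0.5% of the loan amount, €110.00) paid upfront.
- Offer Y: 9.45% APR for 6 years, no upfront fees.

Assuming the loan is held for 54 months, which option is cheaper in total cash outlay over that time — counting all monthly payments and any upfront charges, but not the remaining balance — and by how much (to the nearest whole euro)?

Offer X by €156

Offer X: monthly rate = 9%/12 = 0.0075000; payment = 22,000 × 0.0075000 / (1 − (1+0.0075000)^−72) = €396.56.
Offer Y: at 9.45% the monthly rate is 0.0078750, so the payment is 22,000 × 0.0078750 / (1 − 1.0078750^−72) = €401.49.
Over 54 months: Offer X costs 54 × €396.56 + €110.00 = €21,524.24; Offer Y costs 54 × €401.49 = €21,680.46.
Offer X is cheaper by €21,680.46 − €21,524.24 = €156.22.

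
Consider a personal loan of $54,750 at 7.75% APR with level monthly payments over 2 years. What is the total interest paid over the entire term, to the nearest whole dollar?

At 7.75% the monthly rate is 0.0064583, so the payment is 54,750 × 0.0064583 / (1 − 1.0064583^−24) = $2,469.96.
Total paid = 24 × $2,469.96 = $59,279.04; interest = $59,279.04 − $54,750 = $4,529.04.

$4,529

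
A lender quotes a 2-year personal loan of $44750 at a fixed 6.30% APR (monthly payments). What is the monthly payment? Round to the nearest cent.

Monthly rate = 6.3%/12 = 0.0052500; payment = 44,750 × 0.0052500 / (1 − (1+0.0052500)^−24) = $1,989.40.

$1,989.40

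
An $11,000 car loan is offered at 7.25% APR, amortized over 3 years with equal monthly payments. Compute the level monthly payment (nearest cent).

$340.91

At 7.25% the monthly rate is 0.0060417, so the payment is 11,000 × 0.0060417 / (1 − 1.0060417^−36) = $340.91.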